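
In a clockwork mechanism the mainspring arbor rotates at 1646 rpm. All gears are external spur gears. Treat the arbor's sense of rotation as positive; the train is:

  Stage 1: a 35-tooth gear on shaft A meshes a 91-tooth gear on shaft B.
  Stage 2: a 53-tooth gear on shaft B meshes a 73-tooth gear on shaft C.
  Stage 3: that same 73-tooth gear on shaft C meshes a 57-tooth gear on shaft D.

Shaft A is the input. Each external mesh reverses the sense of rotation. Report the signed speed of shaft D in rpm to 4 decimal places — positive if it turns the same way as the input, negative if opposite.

-588.6505 rpm (opposite to input, |ω| = 588.6505 rpm)

Stage 1 [35T→91T]: ω = 1646.0000×35/91 = 633.0769 rpm, dir flips to −; running = −633.0769
Stage 2 [53T→73T]: ω = 633.0769×53/73 = 459.6312 rpm, dir flips to +; running = +459.6312
Stage 3 [73T→57T]: ω = 459.6312×73/57 = 588.6505 rpm, dir flips to −; running = −588.6505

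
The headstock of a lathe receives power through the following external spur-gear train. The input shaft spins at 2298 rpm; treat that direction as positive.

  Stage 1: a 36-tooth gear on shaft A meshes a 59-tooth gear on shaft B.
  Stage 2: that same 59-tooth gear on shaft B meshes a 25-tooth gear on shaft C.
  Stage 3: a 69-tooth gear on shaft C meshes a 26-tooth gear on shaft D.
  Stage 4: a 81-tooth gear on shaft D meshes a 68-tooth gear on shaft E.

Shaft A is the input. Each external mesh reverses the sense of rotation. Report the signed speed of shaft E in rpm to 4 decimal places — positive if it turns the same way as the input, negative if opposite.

+10460.7871 rpm (same as input, |ω| = 10460.7871 rpm)

Stage 1 [36T→59T]: ω = 2298.0000×36/59 = 1402.1695 rpm, dir flips to −; running = −1402.1695
Stage 2 [59T→25T]: ω = 1402.1695×59/25 = 3309.1200 rpm, dir flips to +; running = +3309.1200
Stage 3 [69T→26T]: ω = 3309.1200×69/26 = 8781.8954 rpm, dir flips to −; running = −8781.8954
Stage 4 [81T→68T]: ω = 8781.8954×81/68 = 10460.7871 rpm, dir flips to +; running = +10460.7871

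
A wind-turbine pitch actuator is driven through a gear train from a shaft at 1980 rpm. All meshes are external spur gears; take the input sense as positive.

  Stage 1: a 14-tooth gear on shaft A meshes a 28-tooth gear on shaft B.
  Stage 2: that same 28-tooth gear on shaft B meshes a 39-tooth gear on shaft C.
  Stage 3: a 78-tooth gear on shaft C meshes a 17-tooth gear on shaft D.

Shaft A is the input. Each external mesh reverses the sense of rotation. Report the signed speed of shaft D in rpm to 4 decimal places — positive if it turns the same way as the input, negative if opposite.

Stage 1 [14T→28T]: ω = 1980.0000×14/28 = 990.0000 rpm, dir flips to −; running = −990.0000
Stage 2 [28T→39T]: ω = 990.0000×28/39 = 710.7692 rpm, dir flips to +; running = +710.7692
Stage 3 [78T→17T]: ω = 710.7692×78/17 = 3261.1765 rpm, dir flips to −; running = −3261.1765

-3261.1765 rpm (opposite to input, |ω| = 3261.1765 rpm)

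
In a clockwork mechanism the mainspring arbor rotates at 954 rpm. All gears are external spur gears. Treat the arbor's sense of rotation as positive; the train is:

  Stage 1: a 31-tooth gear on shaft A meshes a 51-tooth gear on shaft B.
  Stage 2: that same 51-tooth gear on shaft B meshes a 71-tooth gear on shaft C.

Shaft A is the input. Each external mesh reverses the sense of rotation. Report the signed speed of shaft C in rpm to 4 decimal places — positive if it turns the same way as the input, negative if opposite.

Stage 1 [31T→51T]: ω = 954.0000×31/51 = 579.8824 rpm, dir flips to −; running = −579.8824
Stage 2 [51T→71T]: ω = 579.8824×51/71 = 416.5352 rpm, dir flips to +; running = +416.5352

+416.5352 rpm (same as input, |ω| = 416.5352 rpm)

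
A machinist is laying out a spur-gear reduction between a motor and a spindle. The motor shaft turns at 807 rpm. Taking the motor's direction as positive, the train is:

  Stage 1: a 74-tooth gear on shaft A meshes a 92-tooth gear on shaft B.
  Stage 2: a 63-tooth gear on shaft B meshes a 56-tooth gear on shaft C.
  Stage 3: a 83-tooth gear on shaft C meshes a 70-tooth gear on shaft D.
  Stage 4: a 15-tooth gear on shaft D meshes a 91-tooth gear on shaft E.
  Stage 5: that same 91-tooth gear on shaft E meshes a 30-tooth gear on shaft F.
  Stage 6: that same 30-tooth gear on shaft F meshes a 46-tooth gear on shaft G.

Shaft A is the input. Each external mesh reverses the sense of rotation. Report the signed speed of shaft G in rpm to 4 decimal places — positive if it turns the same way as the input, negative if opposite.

Stage 1 [74T→92T]: ω = 807.0000×74/92 = 649.1087 rpm, dir flips to −; running = −649.1087
Stage 2 [63T→56T]: ω = 649.1087×63/56 = 730.2473 rpm, dir flips to +; running = +730.2473
Stage 3 [83T→70T]: ω = 730.2473×83/70 = 865.8646 rpm, dir flips to −; running = −865.8646
Stage 4 [15T→91T]: ω = 865.8646×15/91 = 142.7249 rpm, dir flips to +; running = +142.7249
Stage 5 [91T→30T]: ω = 142.7249×91/30 = 432.9323 rpm, dir flips to −; running = −432.9323
Stage 6 [30T→46T]: ω = 432.9323×30/46 = 282.3472 rpm, dir flips to +; running = +282.3472

+282.3472 rpm (same as input, |ω| = 282.3472 rpm)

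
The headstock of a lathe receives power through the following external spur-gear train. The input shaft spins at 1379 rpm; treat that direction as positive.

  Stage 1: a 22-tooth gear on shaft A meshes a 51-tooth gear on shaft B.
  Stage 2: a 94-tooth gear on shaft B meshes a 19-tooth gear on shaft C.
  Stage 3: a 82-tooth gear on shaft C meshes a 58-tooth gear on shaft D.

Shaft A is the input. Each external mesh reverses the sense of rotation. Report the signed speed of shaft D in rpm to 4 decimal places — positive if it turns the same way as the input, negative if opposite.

-4160.8004 rpm (opposite to input, |ω| = 4160.8004 rpm)

Stage 1 [22T→51T]: ω = 1379.0000×22/51 = 594.8627 rpm, dir flips to −; running = −594.8627
Stage 2 [94T→19T]: ω = 594.8627×94/19 = 2943.0052 rpm, dir flips to +; running = +2943.0052
Stage 3 [82T→58T]: ω = 2943.0052×82/58 = 4160.8004 rpm, dir flips to −; running = −4160.8004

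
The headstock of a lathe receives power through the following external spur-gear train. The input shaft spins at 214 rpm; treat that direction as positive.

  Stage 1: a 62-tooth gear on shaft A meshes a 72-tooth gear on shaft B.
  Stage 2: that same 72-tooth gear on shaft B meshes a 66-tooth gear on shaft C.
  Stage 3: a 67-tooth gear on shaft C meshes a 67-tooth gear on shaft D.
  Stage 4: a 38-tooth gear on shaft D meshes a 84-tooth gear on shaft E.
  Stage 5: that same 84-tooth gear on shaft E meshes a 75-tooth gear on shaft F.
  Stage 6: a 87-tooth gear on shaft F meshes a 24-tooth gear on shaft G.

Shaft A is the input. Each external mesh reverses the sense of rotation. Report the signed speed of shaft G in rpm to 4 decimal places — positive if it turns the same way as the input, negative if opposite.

+369.2257 rpm (same as input, |ω| = 369.2257 rpm)

Stage 1 [62T→72T]: ω = 214.0000×62/72 = 184.2778 rpm, dir flips to −; running = −184.2778
Stage 2 [72T→66T]: ω = 184.2778×72/66 = 201.0303 rpm, dir flips to +; running = +201.0303
Stage 3 [67T→67T]: ω = 201.0303×67/67 = 201.0303 rpm, dir flips to −; running = −201.0303
Stage 4 [38T→84T]: ω = 201.0303×38/84 = 90.9423 rpm, dir flips to +; running = +90.9423
Stage 5 [84T→75T]: ω = 90.9423×84/75 = 101.8554 rpm, dir flips to −; running = −101.8554
Stage 6 [87T→24T]: ω = 101.8554×87/24 = 369.2257 rpm, dir flips to +; running = +369.2257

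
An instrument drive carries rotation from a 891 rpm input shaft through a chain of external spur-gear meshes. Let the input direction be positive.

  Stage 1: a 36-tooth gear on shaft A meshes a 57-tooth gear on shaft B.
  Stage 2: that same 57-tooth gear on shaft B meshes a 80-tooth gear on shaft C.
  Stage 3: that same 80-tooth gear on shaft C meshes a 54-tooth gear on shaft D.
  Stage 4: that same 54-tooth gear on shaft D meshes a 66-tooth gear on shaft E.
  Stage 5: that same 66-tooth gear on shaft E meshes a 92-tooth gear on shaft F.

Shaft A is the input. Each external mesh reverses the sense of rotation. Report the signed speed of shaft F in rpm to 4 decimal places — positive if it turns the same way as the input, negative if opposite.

Stage 1 [36T→57T]: ω = 891.0000×36/57 = 562.7368 rpm, dir flips to −; running = −562.7368
Stage 2 [57T→80T]: ω = 562.7368×57/80 = 400.9500 rpm, dir flips to +; running = +400.9500
Stage 3 [80T→54T]: ω = 400.9500×80/54 = 594.0000 rpm, dir flips to −; running = −594.0000
Stage 4 [54T→66T]: ω = 594.0000×54/66 = 486.0000 rpm, dir flips to +; running = +486.0000
Stage 5 [66T→92T]: ω = 486.0000×66/92 = 348.6522 rpm, dir flips to −; running = −348.6522

-348.6522 rpm (opposite to input, |ω| = 348.6522 rpm)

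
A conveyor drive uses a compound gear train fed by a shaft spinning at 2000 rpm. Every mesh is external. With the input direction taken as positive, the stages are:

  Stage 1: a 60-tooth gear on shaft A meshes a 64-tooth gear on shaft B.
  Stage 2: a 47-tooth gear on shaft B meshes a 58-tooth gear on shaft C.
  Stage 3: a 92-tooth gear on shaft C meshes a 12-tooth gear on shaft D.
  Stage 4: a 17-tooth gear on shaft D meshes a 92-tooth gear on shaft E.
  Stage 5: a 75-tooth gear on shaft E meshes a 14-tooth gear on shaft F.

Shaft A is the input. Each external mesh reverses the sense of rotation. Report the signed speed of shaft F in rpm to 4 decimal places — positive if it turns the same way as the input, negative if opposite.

-11531.1345 rpm (opposite to input, |ω| = 11531.1345 rpm)

Stage 1 [60T→64T]: ω = 2000.0000×60/64 = 1875.0000 rpm, dir flips to −; running = −1875.0000
Stage 2 [47T→58T]: ω = 1875.0000×47/58 = 1519.3966 rpm, dir flips to +; running = +1519.3966
Stage 3 [92T→12T]: ω = 1519.3966×92/12 = 11648.7069 rpm, dir flips to −; running = −11648.7069
Stage 4 [17T→92T]: ω = 11648.7069×17/92 = 2152.4784 rpm, dir flips to +; running = +2152.4784
Stage 5 [75T→14T]: ω = 2152.4784×75/14 = 11531.1345 rpm, dir flips to −; running = −11531.1345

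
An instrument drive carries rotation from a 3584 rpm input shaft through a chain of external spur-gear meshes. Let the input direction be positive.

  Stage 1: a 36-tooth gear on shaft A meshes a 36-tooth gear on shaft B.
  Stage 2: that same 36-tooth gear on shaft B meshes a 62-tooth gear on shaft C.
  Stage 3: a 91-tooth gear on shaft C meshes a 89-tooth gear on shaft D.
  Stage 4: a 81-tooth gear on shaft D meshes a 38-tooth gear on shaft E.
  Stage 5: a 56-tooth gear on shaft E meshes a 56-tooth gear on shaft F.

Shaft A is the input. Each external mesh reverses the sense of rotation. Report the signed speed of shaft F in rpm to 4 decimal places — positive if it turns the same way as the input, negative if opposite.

-4535.5673 rpm (opposite to input, |ω| = 4535.5673 rpm)

Stage 1 [36T→36T]: ω = 3584.0000×36/36 = 3584.0000 rpm, dir flips to −; running = −3584.0000
Stage 2 [36T→62T]: ω = 3584.0000×36/62 = 2081.0323 rpm, dir flips to +; running = +2081.0323
Stage 3 [91T→89T]: ω = 2081.0323×91/89 = 2127.7970 rpm, dir flips to −; running = −2127.7970
Stage 4 [81T→38T]: ω = 2127.7970×81/38 = 4535.5673 rpm, dir flips to +; running = +4535.5673
Stage 5 [56T→56T]: ω = 4535.5673×56/56 = 4535.5673 rpm, dir flips to −; running = −4535.5673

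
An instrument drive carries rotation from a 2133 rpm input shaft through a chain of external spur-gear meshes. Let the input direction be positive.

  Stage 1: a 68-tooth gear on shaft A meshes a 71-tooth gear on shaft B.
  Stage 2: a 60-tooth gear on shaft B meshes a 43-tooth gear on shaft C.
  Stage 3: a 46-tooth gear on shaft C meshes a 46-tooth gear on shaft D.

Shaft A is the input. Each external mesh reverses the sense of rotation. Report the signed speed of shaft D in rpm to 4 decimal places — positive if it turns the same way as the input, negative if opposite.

Stage 1 [68T→71T]: ω = 2133.0000×68/71 = 2042.8732 rpm, dir flips to −; running = −2042.8732
Stage 2 [60T→43T]: ω = 2042.8732×60/43 = 2850.5208 rpm, dir flips to +; running = +2850.5208
Stage 3 [46T→46T]: ω = 2850.5208×46/46 = 2850.5208 rpm, dir flips to −; running = −2850.5208

-2850.5208 rpm (opposite to input, |ω| = 2850.5208 rpm)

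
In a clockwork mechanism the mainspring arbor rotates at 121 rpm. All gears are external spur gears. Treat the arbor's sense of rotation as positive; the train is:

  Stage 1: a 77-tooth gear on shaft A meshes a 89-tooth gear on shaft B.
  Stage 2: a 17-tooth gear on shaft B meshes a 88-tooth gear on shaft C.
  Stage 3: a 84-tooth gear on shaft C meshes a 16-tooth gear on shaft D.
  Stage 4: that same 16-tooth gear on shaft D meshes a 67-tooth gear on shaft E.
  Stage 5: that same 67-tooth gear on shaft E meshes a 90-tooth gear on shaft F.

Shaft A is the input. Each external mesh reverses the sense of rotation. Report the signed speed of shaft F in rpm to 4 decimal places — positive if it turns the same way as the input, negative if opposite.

Stage 1 [77T→89T]: ω = 121.0000×77/89 = 104.6854 rpm, dir flips to −; running = −104.6854
Stage 2 [17T→88T]: ω = 104.6854×17/88 = 20.2233 rpm, dir flips to +; running = +20.2233
Stage 3 [84T→16T]: ω = 20.2233×84/16 = 106.1724 rpm, dir flips to −; running = −106.1724
Stage 4 [16T→67T]: ω = 106.1724×16/67 = 25.3546 rpm, dir flips to +; running = +25.3546
Stage 5 [67T→90T]: ω = 25.3546×67/90 = 18.8751 rpm, dir flips to −; running = −18.8751

-18.8751 rpm (opposite to input, |ω| = 18.8751 rpm)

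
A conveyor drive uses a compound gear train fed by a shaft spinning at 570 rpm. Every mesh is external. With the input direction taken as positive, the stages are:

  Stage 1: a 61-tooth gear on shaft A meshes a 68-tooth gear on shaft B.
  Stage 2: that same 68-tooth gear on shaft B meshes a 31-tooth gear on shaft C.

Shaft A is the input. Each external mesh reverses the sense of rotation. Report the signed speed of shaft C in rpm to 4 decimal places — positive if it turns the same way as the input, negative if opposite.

+1121.6129 rpm (same as input, |ω| = 1121.6129 rpm)

Stage 1 [61T→68T]: ω = 570.0000×61/68 = 511.3235 rpm, dir flips to −; running = −511.3235
Stage 2 [68T→31T]: ω = 511.3235×68/31 = 1121.6129 rpm, dir flips to +; running = +1121.6129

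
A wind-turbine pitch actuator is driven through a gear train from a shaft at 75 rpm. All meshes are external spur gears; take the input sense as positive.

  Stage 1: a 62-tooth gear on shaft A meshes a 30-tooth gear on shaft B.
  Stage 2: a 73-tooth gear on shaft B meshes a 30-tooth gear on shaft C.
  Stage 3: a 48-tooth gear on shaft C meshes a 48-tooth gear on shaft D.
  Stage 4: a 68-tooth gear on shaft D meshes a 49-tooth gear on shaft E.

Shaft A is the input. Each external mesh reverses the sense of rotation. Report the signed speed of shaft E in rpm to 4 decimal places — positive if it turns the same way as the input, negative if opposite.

Stage 1 [62T→30T]: ω = 75.0000×62/30 = 155.0000 rpm, dir flips to −; running = −155.0000
Stage 2 [73T→30T]: ω = 155.0000×73/30 = 377.1667 rpm, dir flips to +; running = +377.1667
Stage 3 [48T→48T]: ω = 377.1667×48/48 = 377.1667 rpm, dir flips to −; running = −377.1667
Stage 4 [68T→49T]: ω = 377.1667×68/49 = 523.4150 rpm, dir flips to +; running = +523.4150

+523.4150 rpm (same as input, |ω| = 523.4150 rpm)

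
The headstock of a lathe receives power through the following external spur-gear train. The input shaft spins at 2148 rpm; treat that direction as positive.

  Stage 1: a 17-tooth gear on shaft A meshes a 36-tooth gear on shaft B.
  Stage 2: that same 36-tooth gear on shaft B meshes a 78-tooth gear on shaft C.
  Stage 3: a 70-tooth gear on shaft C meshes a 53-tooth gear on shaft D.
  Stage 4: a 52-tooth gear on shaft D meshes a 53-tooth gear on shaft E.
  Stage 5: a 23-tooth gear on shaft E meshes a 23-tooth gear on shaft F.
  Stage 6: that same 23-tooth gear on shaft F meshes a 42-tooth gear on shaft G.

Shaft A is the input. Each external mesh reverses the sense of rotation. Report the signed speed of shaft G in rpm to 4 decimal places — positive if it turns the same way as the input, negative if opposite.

+332.2131 rpm (same as input, |ω| = 332.2131 rpm)

Stage 1 [17T→36T]: ω = 2148.0000×17/36 = 1014.3333 rpm, dir flips to −; running = −1014.3333
Stage 2 [36T→78T]: ω = 1014.3333×36/78 = 468.1538 rpm, dir flips to +; running = +468.1538
Stage 3 [70T→53T]: ω = 468.1538×70/53 = 618.3164 rpm, dir flips to −; running = −618.3164
Stage 4 [52T→53T]: ω = 618.3164×52/53 = 606.6501 rpm, dir flips to +; running = +606.6501
Stage 5 [23T→23T]: ω = 606.6501×23/23 = 606.6501 rpm, dir flips to −; running = −606.6501
Stage 6 [23T→42T]: ω = 606.6501×23/42 = 332.2131 rpm, dir flips to +; running = +332.2131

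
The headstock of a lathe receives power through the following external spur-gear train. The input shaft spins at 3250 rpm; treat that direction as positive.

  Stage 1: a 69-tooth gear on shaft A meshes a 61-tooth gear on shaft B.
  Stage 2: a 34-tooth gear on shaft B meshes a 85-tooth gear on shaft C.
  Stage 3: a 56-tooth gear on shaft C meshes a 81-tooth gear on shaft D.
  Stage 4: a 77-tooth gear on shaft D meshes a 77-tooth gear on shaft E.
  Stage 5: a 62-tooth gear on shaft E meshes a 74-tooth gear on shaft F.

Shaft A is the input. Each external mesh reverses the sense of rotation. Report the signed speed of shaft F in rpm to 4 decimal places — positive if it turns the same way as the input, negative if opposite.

-851.7764 rpm (opposite to input, |ω| = 851.7764 rpm)

Stage 1 [69T→61T]: ω = 3250.0000×69/61 = 3676.2295 rpm, dir flips to −; running = −3676.2295
Stage 2 [34T→85T]: ω = 3676.2295×34/85 = 1470.4918 rpm, dir flips to +; running = +1470.4918
Stage 3 [56T→81T]: ω = 1470.4918×56/81 = 1016.6363 rpm, dir flips to −; running = −1016.6363
Stage 4 [77T→77T]: ω = 1016.6363×77/77 = 1016.6363 rpm, dir flips to +; running = +1016.6363
Stage 5 [62T→74T]: ω = 1016.6363×62/74 = 851.7764 rpm, dir flips to −; running = −851.7764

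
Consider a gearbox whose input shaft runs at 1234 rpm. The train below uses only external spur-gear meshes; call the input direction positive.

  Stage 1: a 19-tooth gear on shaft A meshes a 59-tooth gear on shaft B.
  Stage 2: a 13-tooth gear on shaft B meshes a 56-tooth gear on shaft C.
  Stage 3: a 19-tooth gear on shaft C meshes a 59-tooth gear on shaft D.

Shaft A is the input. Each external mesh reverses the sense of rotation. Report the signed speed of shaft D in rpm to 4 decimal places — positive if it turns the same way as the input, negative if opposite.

Stage 1 [19T→59T]: ω = 1234.0000×19/59 = 397.3898 rpm, dir flips to −; running = −397.3898
Stage 2 [13T→56T]: ω = 397.3898×13/56 = 92.2512 rpm, dir flips to +; running = +92.2512
Stage 3 [19T→59T]: ω = 92.2512×19/59 = 29.7080 rpm, dir flips to −; running = −29.7080

-29.7080 rpm (opposite to input, |ω| = 29.7080 rpm)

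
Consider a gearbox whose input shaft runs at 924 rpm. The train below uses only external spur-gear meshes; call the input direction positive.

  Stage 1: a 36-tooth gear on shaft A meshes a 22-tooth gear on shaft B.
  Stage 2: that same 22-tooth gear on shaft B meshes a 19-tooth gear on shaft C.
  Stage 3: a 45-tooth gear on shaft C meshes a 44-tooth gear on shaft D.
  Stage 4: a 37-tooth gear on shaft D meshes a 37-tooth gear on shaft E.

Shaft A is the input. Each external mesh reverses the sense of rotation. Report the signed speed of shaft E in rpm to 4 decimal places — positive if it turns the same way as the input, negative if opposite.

Stage 1 [36T→22T]: ω = 924.0000×36/22 = 1512.0000 rpm, dir flips to −; running = −1512.0000
Stage 2 [22T→19T]: ω = 1512.0000×22/19 = 1750.7368 rpm, dir flips to +; running = +1750.7368
Stage 3 [45T→44T]: ω = 1750.7368×45/44 = 1790.5263 rpm, dir flips to −; running = −1790.5263
Stage 4 [37T→37T]: ω = 1790.5263×37/37 = 1790.5263 rpm, dir flips to +; running = +1790.5263

+1790.5263 rpm (same as input, |ω| = 1790.5263 rpm)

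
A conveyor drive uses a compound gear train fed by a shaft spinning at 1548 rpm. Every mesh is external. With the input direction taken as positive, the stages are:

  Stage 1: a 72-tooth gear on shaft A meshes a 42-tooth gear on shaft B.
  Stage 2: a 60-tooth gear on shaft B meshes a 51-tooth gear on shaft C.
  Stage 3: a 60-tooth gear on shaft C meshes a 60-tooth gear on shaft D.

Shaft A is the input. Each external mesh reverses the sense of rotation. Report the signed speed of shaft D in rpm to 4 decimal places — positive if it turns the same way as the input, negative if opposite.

Stage 1 [72T→42T]: ω = 1548.0000×72/42 = 2653.7143 rpm, dir flips to −; running = −2653.7143
Stage 2 [60T→51T]: ω = 2653.7143×60/51 = 3122.0168 rpm, dir flips to +; running = +3122.0168
Stage 3 [60T→60T]: ω = 3122.0168×60/60 = 3122.0168 rpm, dir flips to −; running = −3122.0168

-3122.0168 rpm (opposite to input, |ω| = 3122.0168 rpm)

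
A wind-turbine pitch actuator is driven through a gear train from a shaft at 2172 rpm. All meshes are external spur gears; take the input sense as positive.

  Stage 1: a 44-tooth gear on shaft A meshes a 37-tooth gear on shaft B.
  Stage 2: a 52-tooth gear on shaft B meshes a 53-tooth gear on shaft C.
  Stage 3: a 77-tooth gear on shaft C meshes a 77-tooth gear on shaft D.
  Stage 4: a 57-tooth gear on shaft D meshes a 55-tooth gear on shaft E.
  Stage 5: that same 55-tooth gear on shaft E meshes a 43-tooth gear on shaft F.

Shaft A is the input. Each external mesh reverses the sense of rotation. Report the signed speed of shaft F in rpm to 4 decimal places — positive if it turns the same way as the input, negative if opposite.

-3359.2680 rpm (opposite to input, |ω| = 3359.2680 rpm)

Stage 1 [44T→37T]: ω = 2172.0000×44/37 = 2582.9189 rpm, dir flips to −; running = −2582.9189
Stage 2 [52T→53T]: ω = 2582.9189×52/53 = 2534.1846 rpm, dir flips to +; running = +2534.1846
Stage 3 [77T→77T]: ω = 2534.1846×77/77 = 2534.1846 rpm, dir flips to −; running = −2534.1846
Stage 4 [57T→55T]: ω = 2534.1846×57/55 = 2626.3368 rpm, dir flips to +; running = +2626.3368
Stage 5 [55T→43T]: ω = 2626.3368×55/43 = 3359.2680 rpm, dir flips to −; running = −3359.2680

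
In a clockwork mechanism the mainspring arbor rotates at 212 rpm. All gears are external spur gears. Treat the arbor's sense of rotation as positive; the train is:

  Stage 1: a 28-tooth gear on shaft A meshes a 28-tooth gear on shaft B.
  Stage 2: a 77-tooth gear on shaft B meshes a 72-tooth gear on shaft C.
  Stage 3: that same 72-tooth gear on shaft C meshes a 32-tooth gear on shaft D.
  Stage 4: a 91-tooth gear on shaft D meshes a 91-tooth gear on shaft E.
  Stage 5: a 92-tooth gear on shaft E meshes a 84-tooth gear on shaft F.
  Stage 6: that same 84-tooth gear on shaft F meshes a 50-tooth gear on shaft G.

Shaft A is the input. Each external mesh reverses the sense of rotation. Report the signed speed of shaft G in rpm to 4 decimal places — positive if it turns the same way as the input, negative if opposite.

Stage 1 [28T→28T]: ω = 212.0000×28/28 = 212.0000 rpm, dir flips to −; running = −212.0000
Stage 2 [77T→72T]: ω = 212.0000×77/72 = 226.7222 rpm, dir flips to +; running = +226.7222
Stage 3 [72T→32T]: ω = 226.7222×72/32 = 510.1250 rpm, dir flips to −; running = −510.1250
Stage 4 [91T→91T]: ω = 510.1250×91/91 = 510.1250 rpm, dir flips to +; running = +510.1250
Stage 5 [92T→84T]: ω = 510.1250×92/84 = 558.7083 rpm, dir flips to −; running = −558.7083
Stage 6 [84T→50T]: ω = 558.7083×84/50 = 938.6300 rpm, dir flips to +; running = +938.6300

+938.6300 rpm (same as input, |ω| = 938.6300 rpm)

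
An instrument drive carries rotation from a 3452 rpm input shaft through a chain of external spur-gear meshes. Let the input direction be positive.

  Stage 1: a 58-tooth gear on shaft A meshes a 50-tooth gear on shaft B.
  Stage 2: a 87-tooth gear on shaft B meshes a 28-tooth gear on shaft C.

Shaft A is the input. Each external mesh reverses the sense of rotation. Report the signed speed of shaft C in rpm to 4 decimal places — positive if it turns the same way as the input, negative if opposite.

+12441.9943 rpm (same as input, |ω| = 12441.9943 rpm)

Stage 1 [58T→50T]: ω = 3452.0000×58/50 = 4004.3200 rpm, dir flips to −; running = −4004.3200
Stage 2 [87T→28T]: ω = 4004.3200×87/28 = 12441.9943 rpm, dir flips to +; running = +12441.9943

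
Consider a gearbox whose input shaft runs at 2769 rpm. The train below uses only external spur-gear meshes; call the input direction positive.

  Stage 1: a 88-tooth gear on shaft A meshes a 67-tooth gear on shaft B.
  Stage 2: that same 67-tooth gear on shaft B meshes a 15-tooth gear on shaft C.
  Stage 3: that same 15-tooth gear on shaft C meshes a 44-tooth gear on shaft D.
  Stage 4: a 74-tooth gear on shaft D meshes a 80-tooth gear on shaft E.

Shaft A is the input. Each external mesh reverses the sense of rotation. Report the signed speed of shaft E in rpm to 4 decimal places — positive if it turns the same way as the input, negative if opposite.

+5122.6500 rpm (same as input, |ω| = 5122.6500 rpm)

Stage 1 [88T→67T]: ω = 2769.0000×88/67 = 3636.8955 rpm, dir flips to −; running = −3636.8955
Stage 2 [67T→15T]: ω = 3636.8955×67/15 = 16244.8000 rpm, dir flips to +; running = +16244.8000
Stage 3 [15T→44T]: ω = 16244.8000×15/44 = 5538.0000 rpm, dir flips to −; running = −5538.0000
Stage 4 [74T→80T]: ω = 5538.0000×74/80 = 5122.6500 rpm, dir flips to +; running = +5122.6500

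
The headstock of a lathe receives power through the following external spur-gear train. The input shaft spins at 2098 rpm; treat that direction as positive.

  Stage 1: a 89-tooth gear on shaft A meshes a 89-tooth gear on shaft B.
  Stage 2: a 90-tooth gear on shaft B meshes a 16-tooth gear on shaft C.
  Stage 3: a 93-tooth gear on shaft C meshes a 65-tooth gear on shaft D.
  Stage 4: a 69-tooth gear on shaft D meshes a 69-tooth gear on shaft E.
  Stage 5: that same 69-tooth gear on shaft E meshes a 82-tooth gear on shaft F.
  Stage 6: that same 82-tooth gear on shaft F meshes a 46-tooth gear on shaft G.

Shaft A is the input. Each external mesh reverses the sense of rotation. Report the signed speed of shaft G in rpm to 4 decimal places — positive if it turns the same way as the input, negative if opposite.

+25327.2981 rpm (same as input, |ω| = 25327.2981 rpm)

Stage 1 [89T→89T]: ω = 2098.0000×89/89 = 2098.0000 rpm, dir flips to −; running = −2098.0000
Stage 2 [90T→16T]: ω = 2098.0000×90/16 = 11801.2500 rpm, dir flips to +; running = +11801.2500
Stage 3 [93T→65T]: ω = 11801.2500×93/65 = 16884.8654 rpm, dir flips to −; running = −16884.8654
Stage 4 [69T→69T]: ω = 16884.8654×69/69 = 16884.8654 rpm, dir flips to +; running = +16884.8654
Stage 5 [69T→82T]: ω = 16884.8654×69/82 = 14207.9965 rpm, dir flips to −; running = −14207.9965
Stage 6 [82T→46T]: ω = 14207.9965×82/46 = 25327.2981 rpm, dir flips to +; running = +25327.2981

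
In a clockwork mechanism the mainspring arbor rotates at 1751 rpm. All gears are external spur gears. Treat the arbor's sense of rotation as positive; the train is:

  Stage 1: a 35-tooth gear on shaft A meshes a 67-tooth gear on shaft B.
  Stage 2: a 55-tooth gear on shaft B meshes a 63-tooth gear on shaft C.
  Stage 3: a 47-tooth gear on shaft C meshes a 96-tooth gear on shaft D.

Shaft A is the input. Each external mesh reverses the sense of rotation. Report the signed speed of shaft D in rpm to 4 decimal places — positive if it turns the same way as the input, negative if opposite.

Stage 1 [35T→67T]: ω = 1751.0000×35/67 = 914.7015 rpm, dir flips to −; running = −914.7015
Stage 2 [55T→63T]: ω = 914.7015×55/63 = 798.5489 rpm, dir flips to +; running = +798.5489
Stage 3 [47T→96T]: ω = 798.5489×47/96 = 390.9562 rpm, dir flips to −; running = −390.9562

-390.9562 rpm (opposite to input, |ω| = 390.9562 rpm)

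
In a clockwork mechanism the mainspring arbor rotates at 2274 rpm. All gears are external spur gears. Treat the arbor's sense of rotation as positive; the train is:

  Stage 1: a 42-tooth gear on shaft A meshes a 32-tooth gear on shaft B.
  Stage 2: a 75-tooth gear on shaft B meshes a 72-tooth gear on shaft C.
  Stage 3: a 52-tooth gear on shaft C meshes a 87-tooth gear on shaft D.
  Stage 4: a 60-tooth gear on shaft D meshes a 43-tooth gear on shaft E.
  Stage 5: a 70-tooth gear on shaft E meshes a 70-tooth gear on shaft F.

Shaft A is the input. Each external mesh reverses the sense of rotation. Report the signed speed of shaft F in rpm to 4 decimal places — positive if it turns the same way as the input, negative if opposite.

-2592.8980 rpm (opposite to input, |ω| = 2592.8980 rpm)

Stage 1 [42T→32T]: ω = 2274.0000×42/32 = 2984.6250 rpm, dir flips to −; running = −2984.6250
Stage 2 [75T→72T]: ω = 2984.6250×75/72 = 3108.9844 rpm, dir flips to +; running = +3108.9844
Stage 3 [52T→87T]: ω = 3108.9844×52/87 = 1858.2435 rpm, dir flips to −; running = −1858.2435
Stage 4 [60T→43T]: ω = 1858.2435×60/43 = 2592.8980 rpm, dir flips to +; running = +2592.8980
Stage 5 [70T→70T]: ω = 2592.8980×70/70 = 2592.8980 rpm, dir flips to −; running = −2592.8980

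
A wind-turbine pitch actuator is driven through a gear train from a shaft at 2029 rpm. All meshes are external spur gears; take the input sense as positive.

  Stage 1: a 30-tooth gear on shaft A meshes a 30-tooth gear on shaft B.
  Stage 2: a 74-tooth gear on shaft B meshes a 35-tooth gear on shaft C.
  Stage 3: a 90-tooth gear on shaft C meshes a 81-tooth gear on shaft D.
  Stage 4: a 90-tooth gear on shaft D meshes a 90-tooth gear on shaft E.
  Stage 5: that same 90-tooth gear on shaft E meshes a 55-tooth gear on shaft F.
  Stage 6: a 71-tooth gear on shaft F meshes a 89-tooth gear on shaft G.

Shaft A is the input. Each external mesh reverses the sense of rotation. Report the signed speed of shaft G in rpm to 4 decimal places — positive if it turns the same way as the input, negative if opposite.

+6222.3061 rpm (same as input, |ω| = 6222.3061 rpm)

Stage 1 [30T→30T]: ω = 2029.0000×30/30 = 2029.0000 rpm, dir flips to −; running = −2029.0000
Stage 2 [74T→35T]: ω = 2029.0000×74/35 = 4289.8857 rpm, dir flips to +; running = +4289.8857
Stage 3 [90T→81T]: ω = 4289.8857×90/81 = 4766.5397 rpm, dir flips to −; running = −4766.5397
Stage 4 [90T→90T]: ω = 4766.5397×90/90 = 4766.5397 rpm, dir flips to +; running = +4766.5397
Stage 5 [90T→55T]: ω = 4766.5397×90/55 = 7799.7922 rpm, dir flips to −; running = −7799.7922
Stage 6 [71T→89T]: ω = 7799.7922×71/89 = 6222.3061 rpm, dir flips to +; running = +6222.3061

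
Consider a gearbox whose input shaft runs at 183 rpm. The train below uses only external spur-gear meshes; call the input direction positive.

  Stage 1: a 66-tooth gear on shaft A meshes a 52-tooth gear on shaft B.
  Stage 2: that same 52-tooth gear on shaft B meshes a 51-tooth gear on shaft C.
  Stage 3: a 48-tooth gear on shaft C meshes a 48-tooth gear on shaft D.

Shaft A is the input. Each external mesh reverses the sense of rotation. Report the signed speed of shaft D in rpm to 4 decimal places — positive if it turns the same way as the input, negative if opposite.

Stage 1 [66T→52T]: ω = 183.0000×66/52 = 232.2692 rpm, dir flips to −; running = −232.2692
Stage 2 [52T→51T]: ω = 232.2692×52/51 = 236.8235 rpm, dir flips to +; running = +236.8235
Stage 3 [48T→48T]: ω = 236.8235×48/48 = 236.8235 rpm, dir flips to −; running = −236.8235

-236.8235 rpm (opposite to input, |ω| = 236.8235 rpm)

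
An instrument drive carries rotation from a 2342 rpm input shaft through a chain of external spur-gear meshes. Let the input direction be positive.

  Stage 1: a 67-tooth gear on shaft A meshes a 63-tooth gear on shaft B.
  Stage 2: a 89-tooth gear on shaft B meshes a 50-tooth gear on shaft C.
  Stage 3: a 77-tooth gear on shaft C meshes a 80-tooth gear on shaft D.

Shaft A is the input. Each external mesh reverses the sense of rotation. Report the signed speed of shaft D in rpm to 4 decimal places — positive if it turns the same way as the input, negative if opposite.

Stage 1 [67T→63T]: ω = 2342.0000×67/63 = 2490.6984 rpm, dir flips to −; running = −2490.6984
Stage 2 [89T→50T]: ω = 2490.6984×89/50 = 4433.4432 rpm, dir flips to +; running = +4433.4432
Stage 3 [77T→80T]: ω = 4433.4432×77/80 = 4267.1891 rpm, dir flips to −; running = −4267.1891

-4267.1891 rpm (opposite to input, |ω| = 4267.1891 rpm)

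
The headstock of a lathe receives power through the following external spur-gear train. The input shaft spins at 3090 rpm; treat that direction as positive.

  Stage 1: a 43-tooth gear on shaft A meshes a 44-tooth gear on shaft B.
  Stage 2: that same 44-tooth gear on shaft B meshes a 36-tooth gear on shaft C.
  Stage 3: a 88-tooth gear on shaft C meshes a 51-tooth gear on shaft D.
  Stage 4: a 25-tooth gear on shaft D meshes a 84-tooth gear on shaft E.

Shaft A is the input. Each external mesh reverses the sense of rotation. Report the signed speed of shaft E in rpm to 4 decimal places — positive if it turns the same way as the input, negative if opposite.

+1895.3859 rpm (same as input, |ω| = 1895.3859 rpm)

Stage 1 [43T→44T]: ω = 3090.0000×43/44 = 3019.7727 rpm, dir flips to −; running = −3019.7727
Stage 2 [44T→36T]: ω = 3019.7727×44/36 = 3690.8333 rpm, dir flips to +; running = +3690.8333
Stage 3 [88T→51T]: ω = 3690.8333×88/51 = 6368.4967 rpm, dir flips to −; running = −6368.4967
Stage 4 [25T→84T]: ω = 6368.4967×25/84 = 1895.3859 rpm, dir flips to +; running = +1895.3859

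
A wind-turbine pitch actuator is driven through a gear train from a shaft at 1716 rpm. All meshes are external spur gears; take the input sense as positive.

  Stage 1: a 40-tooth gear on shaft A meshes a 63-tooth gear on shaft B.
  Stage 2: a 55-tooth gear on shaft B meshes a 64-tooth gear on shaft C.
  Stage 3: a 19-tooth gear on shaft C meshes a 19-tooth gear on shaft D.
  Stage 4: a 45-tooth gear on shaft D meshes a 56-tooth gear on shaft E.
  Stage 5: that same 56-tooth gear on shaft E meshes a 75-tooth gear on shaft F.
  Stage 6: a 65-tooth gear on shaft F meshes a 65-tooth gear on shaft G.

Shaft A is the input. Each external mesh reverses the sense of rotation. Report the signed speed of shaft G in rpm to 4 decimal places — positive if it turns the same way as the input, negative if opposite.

Stage 1 [40T→63T]: ω = 1716.0000×40/63 = 1089.5238 rpm, dir flips to −; running = −1089.5238
Stage 2 [55T→64T]: ω = 1089.5238×55/64 = 936.3095 rpm, dir flips to +; running = +936.3095
Stage 3 [19T→19T]: ω = 936.3095×19/19 = 936.3095 rpm, dir flips to −; running = −936.3095
Stage 4 [45T→56T]: ω = 936.3095×45/56 = 752.3916 rpm, dir flips to +; running = +752.3916
Stage 5 [56T→75T]: ω = 752.3916×56/75 = 561.7857 rpm, dir flips to −; running = −561.7857
Stage 6 [65T→65T]: ω = 561.7857×65/65 = 561.7857 rpm, dir flips to +; running = +561.7857

+561.7857 rpm (same as input, |ω| = 561.7857 rpm)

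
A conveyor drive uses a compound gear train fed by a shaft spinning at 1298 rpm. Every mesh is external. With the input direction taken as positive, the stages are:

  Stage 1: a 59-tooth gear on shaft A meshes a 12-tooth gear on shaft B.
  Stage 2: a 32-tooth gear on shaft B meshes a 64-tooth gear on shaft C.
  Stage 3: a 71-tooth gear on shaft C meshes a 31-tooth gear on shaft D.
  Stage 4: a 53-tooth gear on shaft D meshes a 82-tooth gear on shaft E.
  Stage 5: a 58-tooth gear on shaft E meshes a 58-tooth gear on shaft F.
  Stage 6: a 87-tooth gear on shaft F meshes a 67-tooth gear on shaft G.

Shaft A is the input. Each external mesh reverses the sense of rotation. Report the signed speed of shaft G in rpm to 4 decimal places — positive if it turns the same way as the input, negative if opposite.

+6133.6443 rpm (same as input, |ω| = 6133.6443 rpm)

Stage 1 [59T→12T]: ω = 1298.0000×59/12 = 6381.8333 rpm, dir flips to −; running = −6381.8333
Stage 2 [32T→64T]: ω = 6381.8333×32/64 = 3190.9167 rpm, dir flips to +; running = +3190.9167
Stage 3 [71T→31T]: ω = 3190.9167×71/31 = 7308.2285 rpm, dir flips to −; running = −7308.2285
Stage 4 [53T→82T]: ω = 7308.2285×53/82 = 4723.6111 rpm, dir flips to +; running = +4723.6111
Stage 5 [58T→58T]: ω = 4723.6111×58/58 = 4723.6111 rpm, dir flips to −; running = −4723.6111
Stage 6 [87T→67T]: ω = 4723.6111×87/67 = 6133.6443 rpm, dir flips to +; running = +6133.6443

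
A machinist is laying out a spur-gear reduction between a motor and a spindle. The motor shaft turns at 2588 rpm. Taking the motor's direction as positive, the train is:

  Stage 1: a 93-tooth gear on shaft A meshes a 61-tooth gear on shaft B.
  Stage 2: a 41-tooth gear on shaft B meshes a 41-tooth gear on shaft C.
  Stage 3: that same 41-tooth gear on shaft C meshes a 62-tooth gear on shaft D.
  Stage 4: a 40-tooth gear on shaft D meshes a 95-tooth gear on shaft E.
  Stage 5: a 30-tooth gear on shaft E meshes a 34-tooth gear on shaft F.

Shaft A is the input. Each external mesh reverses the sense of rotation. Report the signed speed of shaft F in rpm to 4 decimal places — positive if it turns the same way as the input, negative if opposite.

Stage 1 [93T→61T]: ω = 2588.0000×93/61 = 3945.6393 rpm, dir flips to −; running = −3945.6393
Stage 2 [41T→41T]: ω = 3945.6393×41/41 = 3945.6393 rpm, dir flips to +; running = +3945.6393
Stage 3 [41T→62T]: ω = 3945.6393×41/62 = 2609.2131 rpm, dir flips to −; running = −2609.2131
Stage 4 [40T→95T]: ω = 2609.2131×40/95 = 1098.6160 rpm, dir flips to +; running = +1098.6160
Stage 5 [30T→34T]: ω = 1098.6160×30/34 = 969.3671 rpm, dir flips to −; running = −969.3671

-969.3671 rpm (opposite to input, |ω| = 969.3671 rpm)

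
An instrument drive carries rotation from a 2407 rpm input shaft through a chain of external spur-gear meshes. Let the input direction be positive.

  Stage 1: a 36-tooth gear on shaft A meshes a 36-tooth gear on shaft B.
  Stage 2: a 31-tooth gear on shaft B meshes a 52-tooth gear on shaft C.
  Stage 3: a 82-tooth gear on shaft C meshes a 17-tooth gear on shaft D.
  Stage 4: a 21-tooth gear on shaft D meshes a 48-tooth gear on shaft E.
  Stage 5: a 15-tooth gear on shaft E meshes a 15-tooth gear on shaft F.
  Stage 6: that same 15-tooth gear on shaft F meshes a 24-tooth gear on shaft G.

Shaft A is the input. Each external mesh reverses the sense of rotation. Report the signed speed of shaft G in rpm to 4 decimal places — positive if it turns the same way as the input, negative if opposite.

Stage 1 [36T→36T]: ω = 2407.0000×36/36 = 2407.0000 rpm, dir flips to −; running = −2407.0000
Stage 2 [31T→52T]: ω = 2407.0000×31/52 = 1434.9423 rpm, dir flips to +; running = +1434.9423
Stage 3 [82T→17T]: ω = 1434.9423×82/17 = 6921.4864 rpm, dir flips to −; running = −6921.4864
Stage 4 [21T→48T]: ω = 6921.4864×21/48 = 3028.1503 rpm, dir flips to +; running = +3028.1503
Stage 5 [15T→15T]: ω = 3028.1503×15/15 = 3028.1503 rpm, dir flips to −; running = −3028.1503
Stage 6 [15T→24T]: ω = 3028.1503×15/24 = 1892.5939 rpm, dir flips to +; running = +1892.5939

+1892.5939 rpm (same as input, |ω| = 1892.5939 rpm)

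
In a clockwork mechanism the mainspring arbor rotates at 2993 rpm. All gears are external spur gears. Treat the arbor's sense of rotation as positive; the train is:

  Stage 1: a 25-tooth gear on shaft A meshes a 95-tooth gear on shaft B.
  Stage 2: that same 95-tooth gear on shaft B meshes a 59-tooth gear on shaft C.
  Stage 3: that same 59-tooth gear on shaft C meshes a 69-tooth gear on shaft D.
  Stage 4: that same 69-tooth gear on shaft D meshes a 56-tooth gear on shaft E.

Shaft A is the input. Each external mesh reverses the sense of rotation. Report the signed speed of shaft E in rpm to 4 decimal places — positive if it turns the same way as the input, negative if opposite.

+1336.1607 rpm (same as input, |ω| = 1336.1607 rpm)

Stage 1 [25T→95T]: ω = 2993.0000×25/95 = 787.6316 rpm, dir flips to −; running = −787.6316
Stage 2 [95T→59T]: ω = 787.6316×95/59 = 1268.2203 rpm, dir flips to +; running = +1268.2203
Stage 3 [59T→69T]: ω = 1268.2203×59/69 = 1084.4203 rpm, dir flips to −; running = −1084.4203
Stage 4 [69T→56T]: ω = 1084.4203×69/56 = 1336.1607 rpm, dir flips to +; running = +1336.1607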